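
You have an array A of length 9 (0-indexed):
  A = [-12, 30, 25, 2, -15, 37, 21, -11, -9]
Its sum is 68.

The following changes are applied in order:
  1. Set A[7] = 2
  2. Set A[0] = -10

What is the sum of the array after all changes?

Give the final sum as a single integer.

Answer: 83

Derivation:
Initial sum: 68
Change 1: A[7] -11 -> 2, delta = 13, sum = 81
Change 2: A[0] -12 -> -10, delta = 2, sum = 83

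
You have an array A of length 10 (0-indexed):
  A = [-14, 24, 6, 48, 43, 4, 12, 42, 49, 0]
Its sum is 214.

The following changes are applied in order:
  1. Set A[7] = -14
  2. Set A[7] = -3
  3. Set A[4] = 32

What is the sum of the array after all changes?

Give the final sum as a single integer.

Initial sum: 214
Change 1: A[7] 42 -> -14, delta = -56, sum = 158
Change 2: A[7] -14 -> -3, delta = 11, sum = 169
Change 3: A[4] 43 -> 32, delta = -11, sum = 158

Answer: 158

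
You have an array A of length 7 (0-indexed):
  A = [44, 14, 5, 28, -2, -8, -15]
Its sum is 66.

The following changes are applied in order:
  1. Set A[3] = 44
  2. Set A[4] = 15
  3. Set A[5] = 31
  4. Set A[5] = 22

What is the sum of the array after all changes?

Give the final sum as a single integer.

Answer: 129

Derivation:
Initial sum: 66
Change 1: A[3] 28 -> 44, delta = 16, sum = 82
Change 2: A[4] -2 -> 15, delta = 17, sum = 99
Change 3: A[5] -8 -> 31, delta = 39, sum = 138
Change 4: A[5] 31 -> 22, delta = -9, sum = 129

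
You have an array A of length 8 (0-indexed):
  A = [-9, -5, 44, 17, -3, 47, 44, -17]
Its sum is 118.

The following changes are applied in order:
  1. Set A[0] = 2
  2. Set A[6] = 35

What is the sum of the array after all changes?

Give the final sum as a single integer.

Initial sum: 118
Change 1: A[0] -9 -> 2, delta = 11, sum = 129
Change 2: A[6] 44 -> 35, delta = -9, sum = 120

Answer: 120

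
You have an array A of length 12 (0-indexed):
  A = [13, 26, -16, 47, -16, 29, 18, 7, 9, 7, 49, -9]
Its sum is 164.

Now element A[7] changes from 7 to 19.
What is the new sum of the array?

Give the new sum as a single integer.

Answer: 176

Derivation:
Old value at index 7: 7
New value at index 7: 19
Delta = 19 - 7 = 12
New sum = old_sum + delta = 164 + (12) = 176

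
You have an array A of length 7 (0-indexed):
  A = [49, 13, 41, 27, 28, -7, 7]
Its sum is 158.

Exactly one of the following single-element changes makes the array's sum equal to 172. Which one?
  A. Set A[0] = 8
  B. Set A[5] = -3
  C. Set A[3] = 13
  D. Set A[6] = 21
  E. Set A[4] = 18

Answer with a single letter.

Option A: A[0] 49->8, delta=-41, new_sum=158+(-41)=117
Option B: A[5] -7->-3, delta=4, new_sum=158+(4)=162
Option C: A[3] 27->13, delta=-14, new_sum=158+(-14)=144
Option D: A[6] 7->21, delta=14, new_sum=158+(14)=172 <-- matches target
Option E: A[4] 28->18, delta=-10, new_sum=158+(-10)=148

Answer: D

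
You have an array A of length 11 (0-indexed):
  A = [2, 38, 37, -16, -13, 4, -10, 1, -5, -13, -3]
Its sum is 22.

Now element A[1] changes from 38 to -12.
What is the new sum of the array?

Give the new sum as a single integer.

Old value at index 1: 38
New value at index 1: -12
Delta = -12 - 38 = -50
New sum = old_sum + delta = 22 + (-50) = -28

Answer: -28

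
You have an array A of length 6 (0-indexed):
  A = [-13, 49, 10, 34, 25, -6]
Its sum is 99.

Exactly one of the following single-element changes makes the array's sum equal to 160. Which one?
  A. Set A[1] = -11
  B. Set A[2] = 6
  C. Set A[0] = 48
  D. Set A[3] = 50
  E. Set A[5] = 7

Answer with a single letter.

Option A: A[1] 49->-11, delta=-60, new_sum=99+(-60)=39
Option B: A[2] 10->6, delta=-4, new_sum=99+(-4)=95
Option C: A[0] -13->48, delta=61, new_sum=99+(61)=160 <-- matches target
Option D: A[3] 34->50, delta=16, new_sum=99+(16)=115
Option E: A[5] -6->7, delta=13, new_sum=99+(13)=112

Answer: C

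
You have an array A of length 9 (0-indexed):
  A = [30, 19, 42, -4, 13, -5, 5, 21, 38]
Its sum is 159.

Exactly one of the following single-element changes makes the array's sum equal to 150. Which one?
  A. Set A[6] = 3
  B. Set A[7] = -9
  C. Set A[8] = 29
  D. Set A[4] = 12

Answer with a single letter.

Answer: C

Derivation:
Option A: A[6] 5->3, delta=-2, new_sum=159+(-2)=157
Option B: A[7] 21->-9, delta=-30, new_sum=159+(-30)=129
Option C: A[8] 38->29, delta=-9, new_sum=159+(-9)=150 <-- matches target
Option D: A[4] 13->12, delta=-1, new_sum=159+(-1)=158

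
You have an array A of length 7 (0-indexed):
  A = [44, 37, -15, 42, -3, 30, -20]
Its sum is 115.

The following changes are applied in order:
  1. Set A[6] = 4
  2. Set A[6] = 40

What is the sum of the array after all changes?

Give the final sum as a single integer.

Initial sum: 115
Change 1: A[6] -20 -> 4, delta = 24, sum = 139
Change 2: A[6] 4 -> 40, delta = 36, sum = 175

Answer: 175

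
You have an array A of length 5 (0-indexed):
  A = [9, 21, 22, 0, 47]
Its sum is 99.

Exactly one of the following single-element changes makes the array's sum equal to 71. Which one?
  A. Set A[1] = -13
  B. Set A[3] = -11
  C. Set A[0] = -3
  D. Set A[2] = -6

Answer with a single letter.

Answer: D

Derivation:
Option A: A[1] 21->-13, delta=-34, new_sum=99+(-34)=65
Option B: A[3] 0->-11, delta=-11, new_sum=99+(-11)=88
Option C: A[0] 9->-3, delta=-12, new_sum=99+(-12)=87
Option D: A[2] 22->-6, delta=-28, new_sum=99+(-28)=71 <-- matches target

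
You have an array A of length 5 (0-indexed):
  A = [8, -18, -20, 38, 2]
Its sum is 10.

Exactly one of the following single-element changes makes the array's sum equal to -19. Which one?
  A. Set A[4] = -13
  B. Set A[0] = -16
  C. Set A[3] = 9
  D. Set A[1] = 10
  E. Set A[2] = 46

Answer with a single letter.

Answer: C

Derivation:
Option A: A[4] 2->-13, delta=-15, new_sum=10+(-15)=-5
Option B: A[0] 8->-16, delta=-24, new_sum=10+(-24)=-14
Option C: A[3] 38->9, delta=-29, new_sum=10+(-29)=-19 <-- matches target
Option D: A[1] -18->10, delta=28, new_sum=10+(28)=38
Option E: A[2] -20->46, delta=66, new_sum=10+(66)=76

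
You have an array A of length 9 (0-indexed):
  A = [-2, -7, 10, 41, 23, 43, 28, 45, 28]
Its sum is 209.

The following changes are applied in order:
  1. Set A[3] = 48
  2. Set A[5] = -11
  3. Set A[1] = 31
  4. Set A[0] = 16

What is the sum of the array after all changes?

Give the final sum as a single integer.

Answer: 218

Derivation:
Initial sum: 209
Change 1: A[3] 41 -> 48, delta = 7, sum = 216
Change 2: A[5] 43 -> -11, delta = -54, sum = 162
Change 3: A[1] -7 -> 31, delta = 38, sum = 200
Change 4: A[0] -2 -> 16, delta = 18, sum = 218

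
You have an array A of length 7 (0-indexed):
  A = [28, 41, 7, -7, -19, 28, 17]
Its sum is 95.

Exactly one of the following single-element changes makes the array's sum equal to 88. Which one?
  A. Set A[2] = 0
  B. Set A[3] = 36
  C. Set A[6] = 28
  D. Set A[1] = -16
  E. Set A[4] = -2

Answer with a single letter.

Option A: A[2] 7->0, delta=-7, new_sum=95+(-7)=88 <-- matches target
Option B: A[3] -7->36, delta=43, new_sum=95+(43)=138
Option C: A[6] 17->28, delta=11, new_sum=95+(11)=106
Option D: A[1] 41->-16, delta=-57, new_sum=95+(-57)=38
Option E: A[4] -19->-2, delta=17, new_sum=95+(17)=112

Answer: A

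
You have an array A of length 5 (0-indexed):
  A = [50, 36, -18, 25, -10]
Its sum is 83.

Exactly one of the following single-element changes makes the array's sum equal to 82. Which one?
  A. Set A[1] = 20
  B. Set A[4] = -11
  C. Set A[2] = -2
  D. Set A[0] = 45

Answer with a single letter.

Answer: B

Derivation:
Option A: A[1] 36->20, delta=-16, new_sum=83+(-16)=67
Option B: A[4] -10->-11, delta=-1, new_sum=83+(-1)=82 <-- matches target
Option C: A[2] -18->-2, delta=16, new_sum=83+(16)=99
Option D: A[0] 50->45, delta=-5, new_sum=83+(-5)=78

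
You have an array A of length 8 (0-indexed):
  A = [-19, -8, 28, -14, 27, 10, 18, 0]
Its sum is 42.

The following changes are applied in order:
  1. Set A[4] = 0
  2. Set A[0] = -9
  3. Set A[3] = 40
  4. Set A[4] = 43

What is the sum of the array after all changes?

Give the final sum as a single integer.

Answer: 122

Derivation:
Initial sum: 42
Change 1: A[4] 27 -> 0, delta = -27, sum = 15
Change 2: A[0] -19 -> -9, delta = 10, sum = 25
Change 3: A[3] -14 -> 40, delta = 54, sum = 79
Change 4: A[4] 0 -> 43, delta = 43, sum = 122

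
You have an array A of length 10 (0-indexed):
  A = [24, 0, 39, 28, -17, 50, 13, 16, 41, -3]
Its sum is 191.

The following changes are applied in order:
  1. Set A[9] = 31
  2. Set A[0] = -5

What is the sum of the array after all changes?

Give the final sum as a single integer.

Answer: 196

Derivation:
Initial sum: 191
Change 1: A[9] -3 -> 31, delta = 34, sum = 225
Change 2: A[0] 24 -> -5, delta = -29, sum = 196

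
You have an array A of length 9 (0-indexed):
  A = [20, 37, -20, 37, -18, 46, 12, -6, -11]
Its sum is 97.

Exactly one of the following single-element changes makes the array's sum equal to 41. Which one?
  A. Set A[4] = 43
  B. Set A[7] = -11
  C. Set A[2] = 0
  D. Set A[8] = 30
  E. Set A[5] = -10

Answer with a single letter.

Option A: A[4] -18->43, delta=61, new_sum=97+(61)=158
Option B: A[7] -6->-11, delta=-5, new_sum=97+(-5)=92
Option C: A[2] -20->0, delta=20, new_sum=97+(20)=117
Option D: A[8] -11->30, delta=41, new_sum=97+(41)=138
Option E: A[5] 46->-10, delta=-56, new_sum=97+(-56)=41 <-- matches target

Answer: E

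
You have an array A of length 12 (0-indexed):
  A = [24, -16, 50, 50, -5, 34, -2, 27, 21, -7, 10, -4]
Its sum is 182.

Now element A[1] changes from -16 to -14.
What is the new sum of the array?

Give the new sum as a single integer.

Old value at index 1: -16
New value at index 1: -14
Delta = -14 - -16 = 2
New sum = old_sum + delta = 182 + (2) = 184

Answer: 184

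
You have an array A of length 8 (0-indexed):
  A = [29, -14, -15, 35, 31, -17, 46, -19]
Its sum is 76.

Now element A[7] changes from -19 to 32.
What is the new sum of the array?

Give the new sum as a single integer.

Answer: 127

Derivation:
Old value at index 7: -19
New value at index 7: 32
Delta = 32 - -19 = 51
New sum = old_sum + delta = 76 + (51) = 127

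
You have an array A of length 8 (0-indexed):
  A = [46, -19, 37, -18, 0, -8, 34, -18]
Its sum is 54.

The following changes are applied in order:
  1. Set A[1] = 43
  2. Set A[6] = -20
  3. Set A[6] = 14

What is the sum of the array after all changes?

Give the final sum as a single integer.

Answer: 96

Derivation:
Initial sum: 54
Change 1: A[1] -19 -> 43, delta = 62, sum = 116
Change 2: A[6] 34 -> -20, delta = -54, sum = 62
Change 3: A[6] -20 -> 14, delta = 34, sum = 96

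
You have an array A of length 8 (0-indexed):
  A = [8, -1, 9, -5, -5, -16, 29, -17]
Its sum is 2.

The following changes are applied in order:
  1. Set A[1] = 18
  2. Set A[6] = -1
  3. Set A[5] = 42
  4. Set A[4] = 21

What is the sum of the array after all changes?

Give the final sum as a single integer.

Answer: 75

Derivation:
Initial sum: 2
Change 1: A[1] -1 -> 18, delta = 19, sum = 21
Change 2: A[6] 29 -> -1, delta = -30, sum = -9
Change 3: A[5] -16 -> 42, delta = 58, sum = 49
Change 4: A[4] -5 -> 21, delta = 26, sum = 75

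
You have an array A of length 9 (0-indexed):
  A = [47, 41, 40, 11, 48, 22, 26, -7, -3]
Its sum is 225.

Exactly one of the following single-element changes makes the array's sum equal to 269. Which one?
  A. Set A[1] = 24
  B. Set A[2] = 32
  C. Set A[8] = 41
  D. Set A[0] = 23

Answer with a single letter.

Option A: A[1] 41->24, delta=-17, new_sum=225+(-17)=208
Option B: A[2] 40->32, delta=-8, new_sum=225+(-8)=217
Option C: A[8] -3->41, delta=44, new_sum=225+(44)=269 <-- matches target
Option D: A[0] 47->23, delta=-24, new_sum=225+(-24)=201

Answer: C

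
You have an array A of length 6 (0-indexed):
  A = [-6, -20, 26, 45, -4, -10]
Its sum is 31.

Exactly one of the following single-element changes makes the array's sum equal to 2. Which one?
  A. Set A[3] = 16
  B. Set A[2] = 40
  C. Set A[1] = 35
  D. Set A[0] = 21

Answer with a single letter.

Answer: A

Derivation:
Option A: A[3] 45->16, delta=-29, new_sum=31+(-29)=2 <-- matches target
Option B: A[2] 26->40, delta=14, new_sum=31+(14)=45
Option C: A[1] -20->35, delta=55, new_sum=31+(55)=86
Option D: A[0] -6->21, delta=27, new_sum=31+(27)=58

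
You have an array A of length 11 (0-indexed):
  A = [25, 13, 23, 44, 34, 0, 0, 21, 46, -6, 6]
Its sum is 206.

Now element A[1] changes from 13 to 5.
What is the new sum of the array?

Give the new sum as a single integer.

Answer: 198

Derivation:
Old value at index 1: 13
New value at index 1: 5
Delta = 5 - 13 = -8
New sum = old_sum + delta = 206 + (-8) = 198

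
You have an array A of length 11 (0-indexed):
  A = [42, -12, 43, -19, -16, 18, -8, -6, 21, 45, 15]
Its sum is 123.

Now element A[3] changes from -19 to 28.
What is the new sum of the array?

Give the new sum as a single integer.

Answer: 170

Derivation:
Old value at index 3: -19
New value at index 3: 28
Delta = 28 - -19 = 47
New sum = old_sum + delta = 123 + (47) = 170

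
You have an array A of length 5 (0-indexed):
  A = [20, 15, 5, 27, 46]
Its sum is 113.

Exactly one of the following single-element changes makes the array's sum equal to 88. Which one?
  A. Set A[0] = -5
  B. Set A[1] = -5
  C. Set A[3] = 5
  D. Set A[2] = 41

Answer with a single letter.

Answer: A

Derivation:
Option A: A[0] 20->-5, delta=-25, new_sum=113+(-25)=88 <-- matches target
Option B: A[1] 15->-5, delta=-20, new_sum=113+(-20)=93
Option C: A[3] 27->5, delta=-22, new_sum=113+(-22)=91
Option D: A[2] 5->41, delta=36, new_sum=113+(36)=149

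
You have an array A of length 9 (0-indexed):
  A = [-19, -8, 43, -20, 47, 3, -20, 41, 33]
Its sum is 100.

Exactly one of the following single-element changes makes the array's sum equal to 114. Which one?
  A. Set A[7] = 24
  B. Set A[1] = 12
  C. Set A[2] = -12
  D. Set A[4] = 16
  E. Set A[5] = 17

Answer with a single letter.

Option A: A[7] 41->24, delta=-17, new_sum=100+(-17)=83
Option B: A[1] -8->12, delta=20, new_sum=100+(20)=120
Option C: A[2] 43->-12, delta=-55, new_sum=100+(-55)=45
Option D: A[4] 47->16, delta=-31, new_sum=100+(-31)=69
Option E: A[5] 3->17, delta=14, new_sum=100+(14)=114 <-- matches target

Answer: E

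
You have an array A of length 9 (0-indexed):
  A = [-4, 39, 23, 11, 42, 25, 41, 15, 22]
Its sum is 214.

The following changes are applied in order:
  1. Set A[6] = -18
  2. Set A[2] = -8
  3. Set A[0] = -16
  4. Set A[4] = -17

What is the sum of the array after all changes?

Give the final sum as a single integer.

Answer: 53

Derivation:
Initial sum: 214
Change 1: A[6] 41 -> -18, delta = -59, sum = 155
Change 2: A[2] 23 -> -8, delta = -31, sum = 124
Change 3: A[0] -4 -> -16, delta = -12, sum = 112
Change 4: A[4] 42 -> -17, delta = -59, sum = 53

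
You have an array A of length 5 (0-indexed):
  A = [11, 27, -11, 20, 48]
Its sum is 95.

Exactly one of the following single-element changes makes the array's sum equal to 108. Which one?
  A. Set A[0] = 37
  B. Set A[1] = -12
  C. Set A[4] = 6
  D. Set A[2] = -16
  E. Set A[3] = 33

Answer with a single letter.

Option A: A[0] 11->37, delta=26, new_sum=95+(26)=121
Option B: A[1] 27->-12, delta=-39, new_sum=95+(-39)=56
Option C: A[4] 48->6, delta=-42, new_sum=95+(-42)=53
Option D: A[2] -11->-16, delta=-5, new_sum=95+(-5)=90
Option E: A[3] 20->33, delta=13, new_sum=95+(13)=108 <-- matches target

Answer: E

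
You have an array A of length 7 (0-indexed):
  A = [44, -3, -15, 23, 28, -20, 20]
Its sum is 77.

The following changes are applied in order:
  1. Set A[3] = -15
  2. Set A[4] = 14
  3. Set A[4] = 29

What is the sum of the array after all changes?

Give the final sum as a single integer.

Answer: 40

Derivation:
Initial sum: 77
Change 1: A[3] 23 -> -15, delta = -38, sum = 39
Change 2: A[4] 28 -> 14, delta = -14, sum = 25
Change 3: A[4] 14 -> 29, delta = 15, sum = 40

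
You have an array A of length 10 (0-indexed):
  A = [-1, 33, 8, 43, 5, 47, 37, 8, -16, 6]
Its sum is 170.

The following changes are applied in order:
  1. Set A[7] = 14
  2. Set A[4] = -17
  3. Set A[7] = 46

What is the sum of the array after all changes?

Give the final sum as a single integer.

Initial sum: 170
Change 1: A[7] 8 -> 14, delta = 6, sum = 176
Change 2: A[4] 5 -> -17, delta = -22, sum = 154
Change 3: A[7] 14 -> 46, delta = 32, sum = 186

Answer: 186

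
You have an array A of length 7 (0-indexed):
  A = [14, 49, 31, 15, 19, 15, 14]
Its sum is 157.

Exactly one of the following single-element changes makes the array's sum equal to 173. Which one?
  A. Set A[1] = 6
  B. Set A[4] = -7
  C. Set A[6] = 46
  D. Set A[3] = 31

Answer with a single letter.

Answer: D

Derivation:
Option A: A[1] 49->6, delta=-43, new_sum=157+(-43)=114
Option B: A[4] 19->-7, delta=-26, new_sum=157+(-26)=131
Option C: A[6] 14->46, delta=32, new_sum=157+(32)=189
Option D: A[3] 15->31, delta=16, new_sum=157+(16)=173 <-- matches target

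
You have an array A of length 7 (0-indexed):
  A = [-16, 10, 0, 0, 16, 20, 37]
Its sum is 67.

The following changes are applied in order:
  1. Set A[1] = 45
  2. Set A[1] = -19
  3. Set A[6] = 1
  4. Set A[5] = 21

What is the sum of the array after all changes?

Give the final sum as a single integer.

Answer: 3

Derivation:
Initial sum: 67
Change 1: A[1] 10 -> 45, delta = 35, sum = 102
Change 2: A[1] 45 -> -19, delta = -64, sum = 38
Change 3: A[6] 37 -> 1, delta = -36, sum = 2
Change 4: A[5] 20 -> 21, delta = 1, sum = 3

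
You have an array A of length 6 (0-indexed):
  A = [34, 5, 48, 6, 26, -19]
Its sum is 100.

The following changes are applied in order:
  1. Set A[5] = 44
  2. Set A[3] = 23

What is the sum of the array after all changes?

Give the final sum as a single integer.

Answer: 180

Derivation:
Initial sum: 100
Change 1: A[5] -19 -> 44, delta = 63, sum = 163
Change 2: A[3] 6 -> 23, delta = 17, sum = 180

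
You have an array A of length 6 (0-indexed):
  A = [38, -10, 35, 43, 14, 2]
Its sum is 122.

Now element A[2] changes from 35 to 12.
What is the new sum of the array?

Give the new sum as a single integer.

Old value at index 2: 35
New value at index 2: 12
Delta = 12 - 35 = -23
New sum = old_sum + delta = 122 + (-23) = 99

Answer: 99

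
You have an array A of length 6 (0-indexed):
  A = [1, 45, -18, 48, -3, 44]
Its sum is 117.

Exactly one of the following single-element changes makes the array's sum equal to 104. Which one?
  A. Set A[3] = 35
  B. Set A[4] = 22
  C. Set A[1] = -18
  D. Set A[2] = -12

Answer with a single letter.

Answer: A

Derivation:
Option A: A[3] 48->35, delta=-13, new_sum=117+(-13)=104 <-- matches target
Option B: A[4] -3->22, delta=25, new_sum=117+(25)=142
Option C: A[1] 45->-18, delta=-63, new_sum=117+(-63)=54
Option D: A[2] -18->-12, delta=6, new_sum=117+(6)=123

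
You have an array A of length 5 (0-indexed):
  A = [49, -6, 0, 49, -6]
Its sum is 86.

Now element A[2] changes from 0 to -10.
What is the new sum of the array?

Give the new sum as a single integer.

Old value at index 2: 0
New value at index 2: -10
Delta = -10 - 0 = -10
New sum = old_sum + delta = 86 + (-10) = 76

Answer: 76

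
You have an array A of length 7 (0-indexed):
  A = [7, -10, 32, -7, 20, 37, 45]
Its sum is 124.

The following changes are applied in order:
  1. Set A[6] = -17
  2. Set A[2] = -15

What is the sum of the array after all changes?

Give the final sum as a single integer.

Initial sum: 124
Change 1: A[6] 45 -> -17, delta = -62, sum = 62
Change 2: A[2] 32 -> -15, delta = -47, sum = 15

Answer: 15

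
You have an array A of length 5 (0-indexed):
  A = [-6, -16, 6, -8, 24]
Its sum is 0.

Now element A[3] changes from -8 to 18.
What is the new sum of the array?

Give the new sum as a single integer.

Old value at index 3: -8
New value at index 3: 18
Delta = 18 - -8 = 26
New sum = old_sum + delta = 0 + (26) = 26

Answer: 26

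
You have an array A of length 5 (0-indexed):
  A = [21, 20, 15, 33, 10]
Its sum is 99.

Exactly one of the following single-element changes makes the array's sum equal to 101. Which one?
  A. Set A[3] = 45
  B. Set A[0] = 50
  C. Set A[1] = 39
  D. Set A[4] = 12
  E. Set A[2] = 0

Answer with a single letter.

Answer: D

Derivation:
Option A: A[3] 33->45, delta=12, new_sum=99+(12)=111
Option B: A[0] 21->50, delta=29, new_sum=99+(29)=128
Option C: A[1] 20->39, delta=19, new_sum=99+(19)=118
Option D: A[4] 10->12, delta=2, new_sum=99+(2)=101 <-- matches target
Option E: A[2] 15->0, delta=-15, new_sum=99+(-15)=84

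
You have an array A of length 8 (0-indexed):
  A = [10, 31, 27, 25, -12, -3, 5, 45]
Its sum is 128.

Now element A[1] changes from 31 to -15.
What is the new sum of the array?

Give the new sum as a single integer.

Old value at index 1: 31
New value at index 1: -15
Delta = -15 - 31 = -46
New sum = old_sum + delta = 128 + (-46) = 82

Answer: 82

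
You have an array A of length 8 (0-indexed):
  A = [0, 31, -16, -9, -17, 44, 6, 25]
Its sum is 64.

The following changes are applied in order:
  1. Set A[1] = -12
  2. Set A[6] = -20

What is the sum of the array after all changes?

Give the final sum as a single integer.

Answer: -5

Derivation:
Initial sum: 64
Change 1: A[1] 31 -> -12, delta = -43, sum = 21
Change 2: A[6] 6 -> -20, delta = -26, sum = -5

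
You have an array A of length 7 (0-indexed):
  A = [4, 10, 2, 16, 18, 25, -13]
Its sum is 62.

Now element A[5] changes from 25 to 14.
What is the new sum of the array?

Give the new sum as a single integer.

Answer: 51

Derivation:
Old value at index 5: 25
New value at index 5: 14
Delta = 14 - 25 = -11
New sum = old_sum + delta = 62 + (-11) = 51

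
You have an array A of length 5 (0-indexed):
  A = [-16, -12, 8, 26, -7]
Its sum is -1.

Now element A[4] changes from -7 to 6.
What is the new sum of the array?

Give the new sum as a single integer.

Old value at index 4: -7
New value at index 4: 6
Delta = 6 - -7 = 13
New sum = old_sum + delta = -1 + (13) = 12

Answer: 12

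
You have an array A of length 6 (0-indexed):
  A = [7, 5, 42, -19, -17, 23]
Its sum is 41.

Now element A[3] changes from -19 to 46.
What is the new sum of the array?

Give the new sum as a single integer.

Answer: 106

Derivation:
Old value at index 3: -19
New value at index 3: 46
Delta = 46 - -19 = 65
New sum = old_sum + delta = 41 + (65) = 106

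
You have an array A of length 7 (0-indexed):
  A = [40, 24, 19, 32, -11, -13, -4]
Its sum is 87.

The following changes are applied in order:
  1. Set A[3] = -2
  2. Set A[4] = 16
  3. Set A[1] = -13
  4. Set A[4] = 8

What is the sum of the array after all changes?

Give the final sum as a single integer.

Initial sum: 87
Change 1: A[3] 32 -> -2, delta = -34, sum = 53
Change 2: A[4] -11 -> 16, delta = 27, sum = 80
Change 3: A[1] 24 -> -13, delta = -37, sum = 43
Change 4: A[4] 16 -> 8, delta = -8, sum = 35

Answer: 35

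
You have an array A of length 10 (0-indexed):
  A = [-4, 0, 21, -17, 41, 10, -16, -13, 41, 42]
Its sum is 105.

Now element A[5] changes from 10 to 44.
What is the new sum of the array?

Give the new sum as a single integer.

Answer: 139

Derivation:
Old value at index 5: 10
New value at index 5: 44
Delta = 44 - 10 = 34
New sum = old_sum + delta = 105 + (34) = 139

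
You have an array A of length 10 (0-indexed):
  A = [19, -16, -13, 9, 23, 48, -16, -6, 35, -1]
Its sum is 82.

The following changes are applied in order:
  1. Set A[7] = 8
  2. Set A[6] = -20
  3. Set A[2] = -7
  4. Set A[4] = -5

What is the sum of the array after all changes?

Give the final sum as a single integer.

Answer: 70

Derivation:
Initial sum: 82
Change 1: A[7] -6 -> 8, delta = 14, sum = 96
Change 2: A[6] -16 -> -20, delta = -4, sum = 92
Change 3: A[2] -13 -> -7, delta = 6, sum = 98
Change 4: A[4] 23 -> -5, delta = -28, sum = 70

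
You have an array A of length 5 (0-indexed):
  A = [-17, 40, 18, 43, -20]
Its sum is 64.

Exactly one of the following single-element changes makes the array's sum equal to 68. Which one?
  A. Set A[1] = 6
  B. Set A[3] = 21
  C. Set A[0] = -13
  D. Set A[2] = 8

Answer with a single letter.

Option A: A[1] 40->6, delta=-34, new_sum=64+(-34)=30
Option B: A[3] 43->21, delta=-22, new_sum=64+(-22)=42
Option C: A[0] -17->-13, delta=4, new_sum=64+(4)=68 <-- matches target
Option D: A[2] 18->8, delta=-10, new_sum=64+(-10)=54

Answer: C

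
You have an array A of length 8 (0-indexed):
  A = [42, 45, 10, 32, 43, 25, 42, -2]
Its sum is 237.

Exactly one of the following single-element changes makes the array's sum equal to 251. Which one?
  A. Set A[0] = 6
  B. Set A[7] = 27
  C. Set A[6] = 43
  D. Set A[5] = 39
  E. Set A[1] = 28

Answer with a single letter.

Option A: A[0] 42->6, delta=-36, new_sum=237+(-36)=201
Option B: A[7] -2->27, delta=29, new_sum=237+(29)=266
Option C: A[6] 42->43, delta=1, new_sum=237+(1)=238
Option D: A[5] 25->39, delta=14, new_sum=237+(14)=251 <-- matches target
Option E: A[1] 45->28, delta=-17, new_sum=237+(-17)=220

Answer: D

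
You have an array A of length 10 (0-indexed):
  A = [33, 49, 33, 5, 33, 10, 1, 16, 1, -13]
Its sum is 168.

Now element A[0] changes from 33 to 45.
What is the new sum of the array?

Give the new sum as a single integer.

Old value at index 0: 33
New value at index 0: 45
Delta = 45 - 33 = 12
New sum = old_sum + delta = 168 + (12) = 180

Answer: 180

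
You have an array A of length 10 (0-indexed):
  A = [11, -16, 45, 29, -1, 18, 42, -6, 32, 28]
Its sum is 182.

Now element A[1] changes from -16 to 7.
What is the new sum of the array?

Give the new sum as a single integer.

Answer: 205

Derivation:
Old value at index 1: -16
New value at index 1: 7
Delta = 7 - -16 = 23
New sum = old_sum + delta = 182 + (23) = 205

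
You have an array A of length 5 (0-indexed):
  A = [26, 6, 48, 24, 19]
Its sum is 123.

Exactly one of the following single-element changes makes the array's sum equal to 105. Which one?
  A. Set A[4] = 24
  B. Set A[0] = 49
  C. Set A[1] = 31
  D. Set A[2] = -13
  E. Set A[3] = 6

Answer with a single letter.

Answer: E

Derivation:
Option A: A[4] 19->24, delta=5, new_sum=123+(5)=128
Option B: A[0] 26->49, delta=23, new_sum=123+(23)=146
Option C: A[1] 6->31, delta=25, new_sum=123+(25)=148
Option D: A[2] 48->-13, delta=-61, new_sum=123+(-61)=62
Option E: A[3] 24->6, delta=-18, new_sum=123+(-18)=105 <-- matches target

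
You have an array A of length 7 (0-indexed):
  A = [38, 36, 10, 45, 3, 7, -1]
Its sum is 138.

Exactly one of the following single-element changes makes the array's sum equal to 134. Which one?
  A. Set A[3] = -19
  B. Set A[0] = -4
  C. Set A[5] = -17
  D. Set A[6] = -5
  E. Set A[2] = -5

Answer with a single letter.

Answer: D

Derivation:
Option A: A[3] 45->-19, delta=-64, new_sum=138+(-64)=74
Option B: A[0] 38->-4, delta=-42, new_sum=138+(-42)=96
Option C: A[5] 7->-17, delta=-24, new_sum=138+(-24)=114
Option D: A[6] -1->-5, delta=-4, new_sum=138+(-4)=134 <-- matches target
Option E: A[2] 10->-5, delta=-15, new_sum=138+(-15)=123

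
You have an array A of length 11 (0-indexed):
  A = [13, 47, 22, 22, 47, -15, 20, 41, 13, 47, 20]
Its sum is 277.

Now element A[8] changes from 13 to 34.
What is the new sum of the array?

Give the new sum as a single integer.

Old value at index 8: 13
New value at index 8: 34
Delta = 34 - 13 = 21
New sum = old_sum + delta = 277 + (21) = 298

Answer: 298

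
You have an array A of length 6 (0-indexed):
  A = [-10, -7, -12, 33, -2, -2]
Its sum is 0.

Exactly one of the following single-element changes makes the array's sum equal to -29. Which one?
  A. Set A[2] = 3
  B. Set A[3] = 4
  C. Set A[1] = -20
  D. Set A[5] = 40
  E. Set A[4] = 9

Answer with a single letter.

Answer: B

Derivation:
Option A: A[2] -12->3, delta=15, new_sum=0+(15)=15
Option B: A[3] 33->4, delta=-29, new_sum=0+(-29)=-29 <-- matches target
Option C: A[1] -7->-20, delta=-13, new_sum=0+(-13)=-13
Option D: A[5] -2->40, delta=42, new_sum=0+(42)=42
Option E: A[4] -2->9, delta=11, new_sum=0+(11)=11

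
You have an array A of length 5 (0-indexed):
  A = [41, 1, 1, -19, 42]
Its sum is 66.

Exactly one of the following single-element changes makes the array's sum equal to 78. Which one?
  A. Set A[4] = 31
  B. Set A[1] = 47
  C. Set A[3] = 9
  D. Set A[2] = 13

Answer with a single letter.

Answer: D

Derivation:
Option A: A[4] 42->31, delta=-11, new_sum=66+(-11)=55
Option B: A[1] 1->47, delta=46, new_sum=66+(46)=112
Option C: A[3] -19->9, delta=28, new_sum=66+(28)=94
Option D: A[2] 1->13, delta=12, new_sum=66+(12)=78 <-- matches target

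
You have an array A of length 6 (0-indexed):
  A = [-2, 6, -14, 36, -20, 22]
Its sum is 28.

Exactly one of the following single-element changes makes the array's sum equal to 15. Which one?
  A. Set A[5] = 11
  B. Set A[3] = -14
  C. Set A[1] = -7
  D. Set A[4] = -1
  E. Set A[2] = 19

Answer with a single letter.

Option A: A[5] 22->11, delta=-11, new_sum=28+(-11)=17
Option B: A[3] 36->-14, delta=-50, new_sum=28+(-50)=-22
Option C: A[1] 6->-7, delta=-13, new_sum=28+(-13)=15 <-- matches target
Option D: A[4] -20->-1, delta=19, new_sum=28+(19)=47
Option E: A[2] -14->19, delta=33, new_sum=28+(33)=61

Answer: C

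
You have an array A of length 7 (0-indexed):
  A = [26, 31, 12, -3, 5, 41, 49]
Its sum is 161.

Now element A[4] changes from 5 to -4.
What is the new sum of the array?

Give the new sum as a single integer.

Answer: 152

Derivation:
Old value at index 4: 5
New value at index 4: -4
Delta = -4 - 5 = -9
New sum = old_sum + delta = 161 + (-9) = 152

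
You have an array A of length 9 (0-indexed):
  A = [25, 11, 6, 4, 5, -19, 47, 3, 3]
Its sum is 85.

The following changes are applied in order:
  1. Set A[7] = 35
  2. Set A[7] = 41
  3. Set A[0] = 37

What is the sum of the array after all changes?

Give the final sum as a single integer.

Answer: 135

Derivation:
Initial sum: 85
Change 1: A[7] 3 -> 35, delta = 32, sum = 117
Change 2: A[7] 35 -> 41, delta = 6, sum = 123
Change 3: A[0] 25 -> 37, delta = 12, sum = 135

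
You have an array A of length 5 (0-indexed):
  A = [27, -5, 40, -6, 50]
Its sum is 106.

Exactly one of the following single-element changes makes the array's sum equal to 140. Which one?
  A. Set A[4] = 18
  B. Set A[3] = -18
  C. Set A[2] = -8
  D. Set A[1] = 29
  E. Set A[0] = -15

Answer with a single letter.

Option A: A[4] 50->18, delta=-32, new_sum=106+(-32)=74
Option B: A[3] -6->-18, delta=-12, new_sum=106+(-12)=94
Option C: A[2] 40->-8, delta=-48, new_sum=106+(-48)=58
Option D: A[1] -5->29, delta=34, new_sum=106+(34)=140 <-- matches target
Option E: A[0] 27->-15, delta=-42, new_sum=106+(-42)=64

Answer: D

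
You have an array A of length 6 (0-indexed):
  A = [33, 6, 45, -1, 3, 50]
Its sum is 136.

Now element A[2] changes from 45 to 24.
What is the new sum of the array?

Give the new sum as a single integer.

Old value at index 2: 45
New value at index 2: 24
Delta = 24 - 45 = -21
New sum = old_sum + delta = 136 + (-21) = 115

Answer: 115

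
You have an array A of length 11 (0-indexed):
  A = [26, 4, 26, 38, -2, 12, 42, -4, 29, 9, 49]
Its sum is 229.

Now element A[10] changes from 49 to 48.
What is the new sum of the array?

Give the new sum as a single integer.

Answer: 228

Derivation:
Old value at index 10: 49
New value at index 10: 48
Delta = 48 - 49 = -1
New sum = old_sum + delta = 229 + (-1) = 228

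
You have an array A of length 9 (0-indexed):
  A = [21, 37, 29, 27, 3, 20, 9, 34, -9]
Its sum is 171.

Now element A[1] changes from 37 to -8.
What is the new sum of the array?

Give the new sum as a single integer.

Old value at index 1: 37
New value at index 1: -8
Delta = -8 - 37 = -45
New sum = old_sum + delta = 171 + (-45) = 126

Answer: 126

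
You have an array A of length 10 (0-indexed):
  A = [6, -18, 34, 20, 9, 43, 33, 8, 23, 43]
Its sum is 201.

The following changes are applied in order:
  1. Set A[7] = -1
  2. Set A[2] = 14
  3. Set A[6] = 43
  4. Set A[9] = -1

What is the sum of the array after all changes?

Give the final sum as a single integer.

Initial sum: 201
Change 1: A[7] 8 -> -1, delta = -9, sum = 192
Change 2: A[2] 34 -> 14, delta = -20, sum = 172
Change 3: A[6] 33 -> 43, delta = 10, sum = 182
Change 4: A[9] 43 -> -1, delta = -44, sum = 138

Answer: 138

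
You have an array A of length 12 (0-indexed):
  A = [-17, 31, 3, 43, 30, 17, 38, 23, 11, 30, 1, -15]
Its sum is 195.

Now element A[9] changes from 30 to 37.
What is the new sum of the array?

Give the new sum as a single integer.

Old value at index 9: 30
New value at index 9: 37
Delta = 37 - 30 = 7
New sum = old_sum + delta = 195 + (7) = 202

Answer: 202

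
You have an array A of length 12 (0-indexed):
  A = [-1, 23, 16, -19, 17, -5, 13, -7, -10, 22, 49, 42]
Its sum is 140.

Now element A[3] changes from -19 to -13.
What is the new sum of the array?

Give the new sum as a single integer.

Old value at index 3: -19
New value at index 3: -13
Delta = -13 - -19 = 6
New sum = old_sum + delta = 140 + (6) = 146

Answer: 146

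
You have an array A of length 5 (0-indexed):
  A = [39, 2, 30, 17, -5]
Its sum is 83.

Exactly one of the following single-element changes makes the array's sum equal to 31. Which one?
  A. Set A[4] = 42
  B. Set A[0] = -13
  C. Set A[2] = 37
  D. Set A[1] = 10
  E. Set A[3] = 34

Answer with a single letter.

Option A: A[4] -5->42, delta=47, new_sum=83+(47)=130
Option B: A[0] 39->-13, delta=-52, new_sum=83+(-52)=31 <-- matches target
Option C: A[2] 30->37, delta=7, new_sum=83+(7)=90
Option D: A[1] 2->10, delta=8, new_sum=83+(8)=91
Option E: A[3] 17->34, delta=17, new_sum=83+(17)=100

Answer: B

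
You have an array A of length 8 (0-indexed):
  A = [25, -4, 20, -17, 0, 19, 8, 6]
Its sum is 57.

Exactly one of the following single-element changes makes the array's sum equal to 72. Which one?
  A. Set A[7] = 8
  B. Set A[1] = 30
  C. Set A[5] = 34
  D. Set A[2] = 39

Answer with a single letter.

Option A: A[7] 6->8, delta=2, new_sum=57+(2)=59
Option B: A[1] -4->30, delta=34, new_sum=57+(34)=91
Option C: A[5] 19->34, delta=15, new_sum=57+(15)=72 <-- matches target
Option D: A[2] 20->39, delta=19, new_sum=57+(19)=76

Answer: C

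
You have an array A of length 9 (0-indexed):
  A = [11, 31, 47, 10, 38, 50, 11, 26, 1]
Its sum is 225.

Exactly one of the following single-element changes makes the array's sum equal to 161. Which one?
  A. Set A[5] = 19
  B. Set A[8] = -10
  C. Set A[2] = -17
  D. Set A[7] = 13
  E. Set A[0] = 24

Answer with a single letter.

Option A: A[5] 50->19, delta=-31, new_sum=225+(-31)=194
Option B: A[8] 1->-10, delta=-11, new_sum=225+(-11)=214
Option C: A[2] 47->-17, delta=-64, new_sum=225+(-64)=161 <-- matches target
Option D: A[7] 26->13, delta=-13, new_sum=225+(-13)=212
Option E: A[0] 11->24, delta=13, new_sum=225+(13)=238

Answer: C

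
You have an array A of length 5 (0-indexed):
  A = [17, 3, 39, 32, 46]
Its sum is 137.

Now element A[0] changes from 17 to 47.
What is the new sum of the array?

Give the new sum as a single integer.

Answer: 167

Derivation:
Old value at index 0: 17
New value at index 0: 47
Delta = 47 - 17 = 30
New sum = old_sum + delta = 137 + (30) = 167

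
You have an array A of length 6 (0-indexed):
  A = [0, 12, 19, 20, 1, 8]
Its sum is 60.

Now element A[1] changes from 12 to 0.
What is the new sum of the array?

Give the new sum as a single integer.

Answer: 48

Derivation:
Old value at index 1: 12
New value at index 1: 0
Delta = 0 - 12 = -12
New sum = old_sum + delta = 60 + (-12) = 48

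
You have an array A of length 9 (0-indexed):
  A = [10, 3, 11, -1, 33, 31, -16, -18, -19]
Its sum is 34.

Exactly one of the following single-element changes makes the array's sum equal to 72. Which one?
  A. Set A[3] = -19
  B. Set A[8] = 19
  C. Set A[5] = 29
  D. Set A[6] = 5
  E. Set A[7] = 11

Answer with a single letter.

Option A: A[3] -1->-19, delta=-18, new_sum=34+(-18)=16
Option B: A[8] -19->19, delta=38, new_sum=34+(38)=72 <-- matches target
Option C: A[5] 31->29, delta=-2, new_sum=34+(-2)=32
Option D: A[6] -16->5, delta=21, new_sum=34+(21)=55
Option E: A[7] -18->11, delta=29, new_sum=34+(29)=63

Answer: B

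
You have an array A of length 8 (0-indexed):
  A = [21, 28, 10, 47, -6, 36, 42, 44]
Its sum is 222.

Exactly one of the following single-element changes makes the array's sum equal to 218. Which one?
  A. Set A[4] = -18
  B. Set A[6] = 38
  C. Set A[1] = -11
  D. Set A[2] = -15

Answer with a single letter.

Answer: B

Derivation:
Option A: A[4] -6->-18, delta=-12, new_sum=222+(-12)=210
Option B: A[6] 42->38, delta=-4, new_sum=222+(-4)=218 <-- matches target
Option C: A[1] 28->-11, delta=-39, new_sum=222+(-39)=183
Option D: A[2] 10->-15, delta=-25, new_sum=222+(-25)=197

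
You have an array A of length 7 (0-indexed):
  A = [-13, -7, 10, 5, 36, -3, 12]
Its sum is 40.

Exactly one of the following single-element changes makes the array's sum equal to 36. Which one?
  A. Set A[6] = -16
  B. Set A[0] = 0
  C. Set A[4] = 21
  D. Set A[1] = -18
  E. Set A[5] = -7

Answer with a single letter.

Option A: A[6] 12->-16, delta=-28, new_sum=40+(-28)=12
Option B: A[0] -13->0, delta=13, new_sum=40+(13)=53
Option C: A[4] 36->21, delta=-15, new_sum=40+(-15)=25
Option D: A[1] -7->-18, delta=-11, new_sum=40+(-11)=29
Option E: A[5] -3->-7, delta=-4, new_sum=40+(-4)=36 <-- matches target

Answer: E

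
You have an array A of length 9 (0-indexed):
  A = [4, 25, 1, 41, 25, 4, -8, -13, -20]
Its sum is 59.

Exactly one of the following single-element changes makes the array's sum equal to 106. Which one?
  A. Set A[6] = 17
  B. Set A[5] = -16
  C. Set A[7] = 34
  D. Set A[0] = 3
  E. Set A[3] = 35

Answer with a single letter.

Option A: A[6] -8->17, delta=25, new_sum=59+(25)=84
Option B: A[5] 4->-16, delta=-20, new_sum=59+(-20)=39
Option C: A[7] -13->34, delta=47, new_sum=59+(47)=106 <-- matches target
Option D: A[0] 4->3, delta=-1, new_sum=59+(-1)=58
Option E: A[3] 41->35, delta=-6, new_sum=59+(-6)=53

Answer: C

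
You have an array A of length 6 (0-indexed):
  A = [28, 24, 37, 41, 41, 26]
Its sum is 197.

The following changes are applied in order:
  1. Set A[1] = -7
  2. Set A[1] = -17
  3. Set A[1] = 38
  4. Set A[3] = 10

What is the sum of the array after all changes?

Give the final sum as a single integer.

Answer: 180

Derivation:
Initial sum: 197
Change 1: A[1] 24 -> -7, delta = -31, sum = 166
Change 2: A[1] -7 -> -17, delta = -10, sum = 156
Change 3: A[1] -17 -> 38, delta = 55, sum = 211
Change 4: A[3] 41 -> 10, delta = -31, sum = 180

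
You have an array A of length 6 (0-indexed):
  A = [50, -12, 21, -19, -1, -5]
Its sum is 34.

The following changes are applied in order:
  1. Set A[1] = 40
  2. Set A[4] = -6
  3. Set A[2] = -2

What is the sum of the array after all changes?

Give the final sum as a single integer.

Initial sum: 34
Change 1: A[1] -12 -> 40, delta = 52, sum = 86
Change 2: A[4] -1 -> -6, delta = -5, sum = 81
Change 3: A[2] 21 -> -2, delta = -23, sum = 58

Answer: 58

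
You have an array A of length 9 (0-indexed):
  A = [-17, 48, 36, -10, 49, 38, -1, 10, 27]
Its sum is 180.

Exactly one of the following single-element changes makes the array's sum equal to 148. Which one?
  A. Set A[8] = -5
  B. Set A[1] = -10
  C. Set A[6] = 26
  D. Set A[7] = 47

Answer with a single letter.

Option A: A[8] 27->-5, delta=-32, new_sum=180+(-32)=148 <-- matches target
Option B: A[1] 48->-10, delta=-58, new_sum=180+(-58)=122
Option C: A[6] -1->26, delta=27, new_sum=180+(27)=207
Option D: A[7] 10->47, delta=37, new_sum=180+(37)=217

Answer: A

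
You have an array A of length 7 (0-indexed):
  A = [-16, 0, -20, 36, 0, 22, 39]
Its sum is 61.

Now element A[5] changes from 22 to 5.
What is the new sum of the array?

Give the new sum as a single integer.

Answer: 44

Derivation:
Old value at index 5: 22
New value at index 5: 5
Delta = 5 - 22 = -17
New sum = old_sum + delta = 61 + (-17) = 44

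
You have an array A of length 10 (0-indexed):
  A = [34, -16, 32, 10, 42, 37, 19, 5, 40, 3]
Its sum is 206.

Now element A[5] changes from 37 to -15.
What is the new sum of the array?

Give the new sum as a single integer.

Answer: 154

Derivation:
Old value at index 5: 37
New value at index 5: -15
Delta = -15 - 37 = -52
New sum = old_sum + delta = 206 + (-52) = 154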